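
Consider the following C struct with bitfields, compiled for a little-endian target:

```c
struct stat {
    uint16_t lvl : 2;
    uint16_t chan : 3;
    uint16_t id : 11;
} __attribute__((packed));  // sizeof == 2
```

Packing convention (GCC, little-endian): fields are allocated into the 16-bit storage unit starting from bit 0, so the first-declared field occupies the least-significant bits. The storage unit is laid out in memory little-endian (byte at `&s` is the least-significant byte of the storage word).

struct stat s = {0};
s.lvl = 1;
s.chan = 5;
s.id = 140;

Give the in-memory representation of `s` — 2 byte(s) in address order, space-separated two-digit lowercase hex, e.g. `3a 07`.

95 11

[0+:2] lvl=1 & 0x3 = 0x1; word=0x0001
[2+:3] chan=5 & 0x7 = 0x5; word=0x0015
[5+:11] id=140 & 0x7ff = 0x8c; word=0x1195
word = 0x1195 → little-endian bytes:
  [0]=0x95  [1]=0x11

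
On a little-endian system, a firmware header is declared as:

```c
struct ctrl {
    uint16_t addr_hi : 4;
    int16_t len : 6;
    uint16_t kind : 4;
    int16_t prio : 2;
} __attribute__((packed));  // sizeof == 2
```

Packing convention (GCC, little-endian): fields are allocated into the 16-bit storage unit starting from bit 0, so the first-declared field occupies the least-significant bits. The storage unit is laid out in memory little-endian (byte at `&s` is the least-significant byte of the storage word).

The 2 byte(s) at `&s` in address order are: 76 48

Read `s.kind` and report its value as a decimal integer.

2

[0]=0x76 [1]=0x48 (little-endian) → word 0x4876
addr_hi [0+:4] = (word>>0) & 0xf = 6
len [4+:6] = (word>>4) & 0x3f = 7
kind [10+:4] = (word>>10) & 0xf = 2  ←
prio [14+:2] = (word>>14) & 0x3 = 1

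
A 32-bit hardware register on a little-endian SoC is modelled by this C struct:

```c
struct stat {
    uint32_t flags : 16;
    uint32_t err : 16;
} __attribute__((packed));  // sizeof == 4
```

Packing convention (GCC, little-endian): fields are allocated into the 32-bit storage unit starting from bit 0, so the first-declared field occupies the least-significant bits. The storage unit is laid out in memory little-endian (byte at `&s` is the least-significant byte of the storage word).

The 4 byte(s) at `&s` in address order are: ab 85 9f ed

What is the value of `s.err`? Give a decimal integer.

[0]=0xab [1]=0x85 [2]=0x9f [3]=0xed (little-endian) → word 0xed9f85ab
flags:16 @ bit 0 → (0xed9f85ab>>0)&0xffff = 0x85ab
err:16 @ bit 16 → (0xed9f85ab>>16)&0xffff = 0xed9f  ←

60831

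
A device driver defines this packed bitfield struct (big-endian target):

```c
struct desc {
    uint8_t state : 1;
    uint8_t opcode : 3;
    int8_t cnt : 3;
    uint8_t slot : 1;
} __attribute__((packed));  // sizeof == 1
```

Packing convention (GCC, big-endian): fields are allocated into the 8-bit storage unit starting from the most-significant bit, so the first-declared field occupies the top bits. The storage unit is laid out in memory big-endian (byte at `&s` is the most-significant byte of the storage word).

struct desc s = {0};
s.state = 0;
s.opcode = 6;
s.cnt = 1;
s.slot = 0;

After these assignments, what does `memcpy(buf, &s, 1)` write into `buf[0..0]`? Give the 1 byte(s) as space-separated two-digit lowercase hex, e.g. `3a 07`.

62

state (1b) val=0 bits=0x0 at bit 7: 0x00
opcode (3b) val=6 bits=0x6 at bit 4: 0x60
cnt (3b) val=1 bits=0x1 at bit 1: 0x62
slot (1b) val=0 bits=0x0 at bit 0: 0x62
word = 0x62 → big-endian bytes:
  [0]=0x62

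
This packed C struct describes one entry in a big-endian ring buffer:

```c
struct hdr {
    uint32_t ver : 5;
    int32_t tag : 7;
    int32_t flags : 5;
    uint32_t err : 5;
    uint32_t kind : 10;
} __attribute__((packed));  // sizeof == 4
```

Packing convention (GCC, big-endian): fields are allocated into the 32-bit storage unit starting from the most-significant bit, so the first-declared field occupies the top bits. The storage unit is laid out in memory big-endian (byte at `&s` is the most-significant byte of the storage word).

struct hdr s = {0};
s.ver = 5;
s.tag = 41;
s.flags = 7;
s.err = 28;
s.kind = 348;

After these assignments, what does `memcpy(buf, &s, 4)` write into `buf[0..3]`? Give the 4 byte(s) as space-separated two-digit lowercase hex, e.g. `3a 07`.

2a 93 f1 5c

ver:5 = 5 → 0x5 << 27 → word 0x28000000
tag:7 = 41 → 0x29 << 20 → word 0x2a900000
flags:5 = 7 → 0x7 << 15 → word 0x2a938000
err:5 = 28 → 0x1c << 10 → word 0x2a93f000
kind:10 = 348 → 0x15c << 0 → word 0x2a93f15c
word = 0x2a93f15c → big-endian bytes:
  [0]=0x2a  [1]=0x93  [2]=0xf1  [3]=0x5c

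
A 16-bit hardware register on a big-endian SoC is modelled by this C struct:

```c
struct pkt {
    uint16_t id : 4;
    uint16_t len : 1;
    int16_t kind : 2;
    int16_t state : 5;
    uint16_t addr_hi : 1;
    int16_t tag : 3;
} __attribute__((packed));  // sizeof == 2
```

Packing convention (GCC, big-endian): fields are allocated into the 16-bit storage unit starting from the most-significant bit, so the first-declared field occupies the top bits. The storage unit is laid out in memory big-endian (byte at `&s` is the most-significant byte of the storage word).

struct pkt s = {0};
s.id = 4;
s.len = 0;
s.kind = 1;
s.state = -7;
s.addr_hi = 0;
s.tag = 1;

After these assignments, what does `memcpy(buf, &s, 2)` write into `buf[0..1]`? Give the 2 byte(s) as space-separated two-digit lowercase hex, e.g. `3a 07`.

43 91

[12+:4] id=4 & 0xf = 0x4; word=0x4000
[11+:1] len=0 & 0x1 = 0x0; word=0x4000
[9+:2] kind=1 & 0x3 = 0x1; word=0x4200
[4+:5] state=-7 & 0x1f = 0x19; word=0x4390
[3+:1] addr_hi=0 & 0x1 = 0x0; word=0x4390
[0+:3] tag=1 & 0x7 = 0x1; word=0x4391
word = 0x4391 → big-endian bytes:
  [0]=0x43  [1]=0x91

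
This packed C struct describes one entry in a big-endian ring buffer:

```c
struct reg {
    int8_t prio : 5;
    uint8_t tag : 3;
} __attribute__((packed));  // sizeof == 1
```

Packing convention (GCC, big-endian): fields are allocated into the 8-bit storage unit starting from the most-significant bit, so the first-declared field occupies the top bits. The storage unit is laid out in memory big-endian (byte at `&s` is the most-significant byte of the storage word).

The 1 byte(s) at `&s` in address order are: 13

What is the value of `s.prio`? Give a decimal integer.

[0]=0x13 (big-endian) → word 0x13
prio:5 @ bit 3 → (0x13>>3)&0x1f = 0x2  ←
tag:3 @ bit 0 → (0x13>>0)&0x7 = 0x3
prio signed 5b, MSB=0: value = 2

2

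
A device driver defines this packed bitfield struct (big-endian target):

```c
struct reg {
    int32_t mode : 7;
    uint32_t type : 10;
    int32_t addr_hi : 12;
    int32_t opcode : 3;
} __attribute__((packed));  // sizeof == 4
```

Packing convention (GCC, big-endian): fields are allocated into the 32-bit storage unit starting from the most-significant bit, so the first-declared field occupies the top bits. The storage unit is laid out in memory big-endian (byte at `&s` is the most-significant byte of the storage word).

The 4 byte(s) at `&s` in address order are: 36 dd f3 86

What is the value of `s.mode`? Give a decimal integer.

[0]=0x36 [1]=0xdd [2]=0xf3 [3]=0x86 (big-endian) → word 0x36ddf386
mode [25+:7] = (word>>25) & 0x7f = 27  ←
type [15+:10] = (word>>15) & 0x3ff = 443
addr_hi [3+:12] = (word>>3) & 0xfff = 3696
opcode [0+:3] = (word>>0) & 0x7 = 6
mode signed 7b, MSB=0: value = 27

27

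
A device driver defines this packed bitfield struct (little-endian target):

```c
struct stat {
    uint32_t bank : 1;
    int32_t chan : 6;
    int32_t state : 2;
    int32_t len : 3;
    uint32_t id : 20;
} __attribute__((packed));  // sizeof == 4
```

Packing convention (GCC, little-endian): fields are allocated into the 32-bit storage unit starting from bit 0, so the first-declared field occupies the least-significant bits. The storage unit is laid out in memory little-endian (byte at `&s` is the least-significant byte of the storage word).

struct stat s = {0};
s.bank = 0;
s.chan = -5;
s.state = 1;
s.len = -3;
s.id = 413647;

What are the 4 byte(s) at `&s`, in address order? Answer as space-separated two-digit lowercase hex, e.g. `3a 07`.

bank:1 = 0 → 0x0 << 0 → word 0x00000000
chan:6 = -5 → 0x3b << 1 → word 0x00000076
state:2 = 1 → 0x1 << 7 → word 0x000000f6
len:3 = -3 → 0x5 << 9 → word 0x00000af6
id:20 = 413647 → 0x64fcf << 12 → word 0x64fcfaf6
word = 0x64fcfaf6 → little-endian bytes:
  [0]=0xf6  [1]=0xfa  [2]=0xfc  [3]=0x64

f6 fa fc 64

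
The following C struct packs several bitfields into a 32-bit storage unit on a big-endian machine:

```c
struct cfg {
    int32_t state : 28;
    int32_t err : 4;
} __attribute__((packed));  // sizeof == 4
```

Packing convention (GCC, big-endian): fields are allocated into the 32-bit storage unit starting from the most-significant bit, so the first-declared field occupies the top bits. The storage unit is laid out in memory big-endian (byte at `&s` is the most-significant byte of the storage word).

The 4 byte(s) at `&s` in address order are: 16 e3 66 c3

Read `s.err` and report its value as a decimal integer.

3

[0]=0x16 [1]=0xe3 [2]=0x66 [3]=0xc3 (big-endian) → word 0x16e366c3
state [4+:28] = (word>>4) & 0xfffffff = 24000108
err [0+:4] = (word>>0) & 0xf = 3  ←
err signed 4b, MSB=0: value = 3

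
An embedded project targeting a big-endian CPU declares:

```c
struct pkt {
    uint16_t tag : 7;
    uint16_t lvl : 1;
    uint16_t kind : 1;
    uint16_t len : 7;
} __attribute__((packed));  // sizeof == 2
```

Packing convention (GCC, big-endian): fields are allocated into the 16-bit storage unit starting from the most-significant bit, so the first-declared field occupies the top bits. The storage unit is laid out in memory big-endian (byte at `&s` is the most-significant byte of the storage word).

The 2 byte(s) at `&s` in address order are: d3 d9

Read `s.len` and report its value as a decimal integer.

89

[0]=0xd3 [1]=0xd9 (big-endian) → word 0xd3d9
tag:7 @ bit 9 → (0xd3d9>>9)&0x7f = 0x69
lvl:1 @ bit 8 → (0xd3d9>>8)&0x1 = 0x1
kind:1 @ bit 7 → (0xd3d9>>7)&0x1 = 0x1
len:7 @ bit 0 → (0xd3d9>>0)&0x7f = 0x59  ←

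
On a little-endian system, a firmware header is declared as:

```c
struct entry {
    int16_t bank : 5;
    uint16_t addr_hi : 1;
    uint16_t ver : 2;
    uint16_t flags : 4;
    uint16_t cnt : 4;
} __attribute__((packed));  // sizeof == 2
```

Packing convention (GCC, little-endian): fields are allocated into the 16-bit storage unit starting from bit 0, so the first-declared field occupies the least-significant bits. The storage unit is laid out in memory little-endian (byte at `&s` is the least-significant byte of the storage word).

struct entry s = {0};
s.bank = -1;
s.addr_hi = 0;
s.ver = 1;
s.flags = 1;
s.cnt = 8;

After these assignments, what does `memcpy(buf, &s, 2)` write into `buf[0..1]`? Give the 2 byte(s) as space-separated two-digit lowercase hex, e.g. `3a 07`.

5f 81

[0+:5] bank=-1 & 0x1f = 0x1f; word=0x001f
[5+:1] addr_hi=0 & 0x1 = 0x0; word=0x001f
[6+:2] ver=1 & 0x3 = 0x1; word=0x005f
[8+:4] flags=1 & 0xf = 0x1; word=0x015f
[12+:4] cnt=8 & 0xf = 0x8; word=0x815f
word = 0x815f → little-endian bytes:
  [0]=0x5f  [1]=0x81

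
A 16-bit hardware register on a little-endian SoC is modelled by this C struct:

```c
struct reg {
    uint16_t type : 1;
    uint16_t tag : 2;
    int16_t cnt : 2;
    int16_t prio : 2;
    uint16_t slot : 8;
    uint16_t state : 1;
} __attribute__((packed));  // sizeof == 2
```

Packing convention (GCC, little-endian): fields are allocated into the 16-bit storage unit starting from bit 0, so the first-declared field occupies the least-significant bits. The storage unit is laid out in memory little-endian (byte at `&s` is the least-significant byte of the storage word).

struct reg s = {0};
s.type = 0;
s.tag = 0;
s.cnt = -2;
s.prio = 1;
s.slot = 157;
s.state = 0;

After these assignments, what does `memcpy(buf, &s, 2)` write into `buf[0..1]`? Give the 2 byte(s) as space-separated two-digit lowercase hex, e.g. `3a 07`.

b0 4e

type:1 = 0 → 0x0 << 0 → word 0x0000
tag:2 = 0 → 0x0 << 1 → word 0x0000
cnt:2 = -2 → 0x2 << 3 → word 0x0010
prio:2 = 1 → 0x1 << 5 → word 0x0030
slot:8 = 157 → 0x9d << 7 → word 0x4eb0
state:1 = 0 → 0x0 << 15 → word 0x4eb0
word = 0x4eb0 → little-endian bytes:
  [0]=0xb0  [1]=0x4e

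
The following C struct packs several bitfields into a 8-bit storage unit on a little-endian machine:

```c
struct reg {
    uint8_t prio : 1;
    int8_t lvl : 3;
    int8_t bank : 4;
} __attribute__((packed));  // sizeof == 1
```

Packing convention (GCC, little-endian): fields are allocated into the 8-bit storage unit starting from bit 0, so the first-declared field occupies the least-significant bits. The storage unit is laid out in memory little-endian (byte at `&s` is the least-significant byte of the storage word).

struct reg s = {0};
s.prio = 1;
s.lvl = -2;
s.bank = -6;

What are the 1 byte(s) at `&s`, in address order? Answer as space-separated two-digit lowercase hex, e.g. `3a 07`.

ad

prio:1 = 1 → 0x1 << 0 → word 0x01
lvl:3 = -2 → 0x6 << 1 → word 0x0d
bank:4 = -6 → 0xa << 4 → word 0xad
word = 0xad → little-endian bytes:
  [0]=0xad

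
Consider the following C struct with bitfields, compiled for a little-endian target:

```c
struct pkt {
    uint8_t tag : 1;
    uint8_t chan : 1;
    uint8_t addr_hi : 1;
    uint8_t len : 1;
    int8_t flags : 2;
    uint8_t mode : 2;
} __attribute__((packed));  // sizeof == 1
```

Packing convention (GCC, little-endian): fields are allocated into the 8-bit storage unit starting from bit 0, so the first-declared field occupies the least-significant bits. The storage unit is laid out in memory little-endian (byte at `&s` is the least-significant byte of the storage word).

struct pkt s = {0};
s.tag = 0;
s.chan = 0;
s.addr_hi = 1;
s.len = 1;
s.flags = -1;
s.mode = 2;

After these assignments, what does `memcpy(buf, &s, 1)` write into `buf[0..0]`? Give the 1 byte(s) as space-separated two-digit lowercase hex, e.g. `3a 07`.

tag (1b) val=0 bits=0x0 at bit 0: 0x00
chan (1b) val=0 bits=0x0 at bit 1: 0x00
addr_hi (1b) val=1 bits=0x1 at bit 2: 0x04
len (1b) val=1 bits=0x1 at bit 3: 0x0c
flags (2b) val=-1 bits=0x3 at bit 4: 0x3c
mode (2b) val=2 bits=0x2 at bit 6: 0xbc
word = 0xbc → little-endian bytes:
  [0]=0xbc

bc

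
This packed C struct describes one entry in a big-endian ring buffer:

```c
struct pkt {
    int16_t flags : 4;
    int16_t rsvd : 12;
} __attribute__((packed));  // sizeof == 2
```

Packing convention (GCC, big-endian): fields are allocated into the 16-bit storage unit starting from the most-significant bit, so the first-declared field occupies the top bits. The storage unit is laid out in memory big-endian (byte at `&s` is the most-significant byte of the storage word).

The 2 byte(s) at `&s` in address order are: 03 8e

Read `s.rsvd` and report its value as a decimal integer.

[0]=0x03 [1]=0x8e (big-endian) → word 0x038e
flags [12+:4] = (word>>12) & 0xf = 0
rsvd [0+:12] = (word>>0) & 0xfff = 910  ←
rsvd signed 12b, MSB=0: value = 910

910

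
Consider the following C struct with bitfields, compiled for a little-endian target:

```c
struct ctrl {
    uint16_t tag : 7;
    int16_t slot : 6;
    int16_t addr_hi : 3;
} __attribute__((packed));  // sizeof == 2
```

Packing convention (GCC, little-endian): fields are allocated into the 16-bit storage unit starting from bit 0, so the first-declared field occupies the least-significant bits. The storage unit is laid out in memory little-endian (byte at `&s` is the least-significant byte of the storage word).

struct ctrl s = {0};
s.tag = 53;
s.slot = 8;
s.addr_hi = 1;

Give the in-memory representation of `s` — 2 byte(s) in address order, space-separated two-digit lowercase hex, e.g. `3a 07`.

[0+:7] tag=53 & 0x7f = 0x35; word=0x0035
[7+:6] slot=8 & 0x3f = 0x8; word=0x0435
[13+:3] addr_hi=1 & 0x7 = 0x1; word=0x2435
word = 0x2435 → little-endian bytes:
  [0]=0x35  [1]=0x24

35 24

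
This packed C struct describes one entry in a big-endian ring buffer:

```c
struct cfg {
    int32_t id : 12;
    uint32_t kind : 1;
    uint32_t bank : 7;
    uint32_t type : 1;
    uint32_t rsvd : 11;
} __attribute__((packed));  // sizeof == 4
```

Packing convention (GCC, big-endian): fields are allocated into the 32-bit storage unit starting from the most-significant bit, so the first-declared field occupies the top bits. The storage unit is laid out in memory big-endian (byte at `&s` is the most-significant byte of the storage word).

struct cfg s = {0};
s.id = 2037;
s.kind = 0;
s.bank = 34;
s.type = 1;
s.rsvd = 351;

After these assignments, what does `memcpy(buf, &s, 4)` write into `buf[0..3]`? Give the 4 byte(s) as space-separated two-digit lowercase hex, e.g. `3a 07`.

7f 52 29 5f

id:12 = 2037 → 0x7f5 << 20 → word 0x7f500000
kind:1 = 0 → 0x0 << 19 → word 0x7f500000
bank:7 = 34 → 0x22 << 12 → word 0x7f522000
type:1 = 1 → 0x1 << 11 → word 0x7f522800
rsvd:11 = 351 → 0x15f << 0 → word 0x7f52295f
word = 0x7f52295f → big-endian bytes:
  [0]=0x7f  [1]=0x52  [2]=0x29  [3]=0x5f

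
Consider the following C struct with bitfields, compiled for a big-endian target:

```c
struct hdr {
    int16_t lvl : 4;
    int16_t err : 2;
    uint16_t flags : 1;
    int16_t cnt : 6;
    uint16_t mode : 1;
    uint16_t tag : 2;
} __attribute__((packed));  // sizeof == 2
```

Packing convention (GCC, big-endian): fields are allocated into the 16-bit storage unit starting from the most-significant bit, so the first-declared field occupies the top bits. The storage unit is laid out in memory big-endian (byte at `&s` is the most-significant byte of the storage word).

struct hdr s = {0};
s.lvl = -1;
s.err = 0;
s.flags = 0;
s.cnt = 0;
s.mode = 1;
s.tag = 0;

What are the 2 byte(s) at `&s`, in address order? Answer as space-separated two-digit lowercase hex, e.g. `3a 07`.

f0 04

lvl (4b) val=-1 bits=0xf at bit 12: 0xf000
err (2b) val=0 bits=0x0 at bit 10: 0xf000
flags (1b) val=0 bits=0x0 at bit 9: 0xf000
cnt (6b) val=0 bits=0x0 at bit 3: 0xf000
mode (1b) val=1 bits=0x1 at bit 2: 0xf004
tag (2b) val=0 bits=0x0 at bit 0: 0xf004
word = 0xf004 → big-endian bytes:
  [0]=0xf0  [1]=0x04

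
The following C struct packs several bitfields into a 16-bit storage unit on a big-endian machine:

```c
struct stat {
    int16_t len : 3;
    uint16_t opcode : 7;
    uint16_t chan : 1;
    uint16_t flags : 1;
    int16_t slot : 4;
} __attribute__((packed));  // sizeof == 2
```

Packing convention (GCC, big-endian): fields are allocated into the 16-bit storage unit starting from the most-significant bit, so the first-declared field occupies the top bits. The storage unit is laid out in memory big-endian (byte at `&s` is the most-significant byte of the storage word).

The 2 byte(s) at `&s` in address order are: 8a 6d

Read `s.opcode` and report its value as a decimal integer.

[0]=0x8a [1]=0x6d (big-endian) → word 0x8a6d
len [13+:3] = (word>>13) & 0x7 = 4
opcode [6+:7] = (word>>6) & 0x7f = 41  ←
chan [5+:1] = (word>>5) & 0x1 = 1
flags [4+:1] = (word>>4) & 0x1 = 0
slot [0+:4] = (word>>0) & 0xf = 13

41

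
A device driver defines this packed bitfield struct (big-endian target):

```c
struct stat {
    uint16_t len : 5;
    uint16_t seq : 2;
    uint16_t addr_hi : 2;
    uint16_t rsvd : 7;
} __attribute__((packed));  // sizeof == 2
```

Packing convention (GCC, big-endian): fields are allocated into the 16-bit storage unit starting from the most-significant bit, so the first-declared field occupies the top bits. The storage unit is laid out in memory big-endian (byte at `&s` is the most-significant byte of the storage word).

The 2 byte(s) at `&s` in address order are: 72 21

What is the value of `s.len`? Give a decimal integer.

14

[0]=0x72 [1]=0x21 (big-endian) → word 0x7221
len [11+:5] = (word>>11) & 0x1f = 14  ←
seq [9+:2] = (word>>9) & 0x3 = 1
addr_hi [7+:2] = (word>>7) & 0x3 = 0
rsvd [0+:7] = (word>>0) & 0x7f = 33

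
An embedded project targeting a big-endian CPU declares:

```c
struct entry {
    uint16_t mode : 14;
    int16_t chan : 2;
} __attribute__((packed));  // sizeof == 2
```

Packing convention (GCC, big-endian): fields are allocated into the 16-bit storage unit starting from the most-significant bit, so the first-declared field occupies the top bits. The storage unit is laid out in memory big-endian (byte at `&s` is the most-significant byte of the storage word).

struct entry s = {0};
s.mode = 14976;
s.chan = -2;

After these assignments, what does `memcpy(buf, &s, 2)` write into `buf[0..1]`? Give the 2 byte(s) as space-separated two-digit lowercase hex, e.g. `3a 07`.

mode:14 = 14976 → 0x3a80 << 2 → word 0xea00
chan:2 = -2 → 0x2 << 0 → word 0xea02
word = 0xea02 → big-endian bytes:
  [0]=0xea  [1]=0x02

ea 02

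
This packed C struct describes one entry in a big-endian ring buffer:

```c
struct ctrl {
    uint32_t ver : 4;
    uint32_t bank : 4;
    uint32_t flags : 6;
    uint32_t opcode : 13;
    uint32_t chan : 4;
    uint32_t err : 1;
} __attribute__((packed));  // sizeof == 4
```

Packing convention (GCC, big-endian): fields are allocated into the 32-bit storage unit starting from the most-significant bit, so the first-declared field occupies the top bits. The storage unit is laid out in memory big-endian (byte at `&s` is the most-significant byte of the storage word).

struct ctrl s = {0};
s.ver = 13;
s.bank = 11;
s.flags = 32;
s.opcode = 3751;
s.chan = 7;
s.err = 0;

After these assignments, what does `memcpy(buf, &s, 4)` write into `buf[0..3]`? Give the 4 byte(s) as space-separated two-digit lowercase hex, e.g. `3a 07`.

db 81 d4 ee

[28+:4] ver=13 & 0xf = 0xd; word=0xd0000000
[24+:4] bank=11 & 0xf = 0xb; word=0xdb000000
[18+:6] flags=32 & 0x3f = 0x20; word=0xdb800000
[5+:13] opcode=3751 & 0x1fff = 0xea7; word=0xdb81d4e0
[1+:4] chan=7 & 0xf = 0x7; word=0xdb81d4ee
[0+:1] err=0 & 0x1 = 0x0; word=0xdb81d4ee
word = 0xdb81d4ee → big-endian bytes:
  [0]=0xdb  [1]=0x81  [2]=0xd4  [3]=0xee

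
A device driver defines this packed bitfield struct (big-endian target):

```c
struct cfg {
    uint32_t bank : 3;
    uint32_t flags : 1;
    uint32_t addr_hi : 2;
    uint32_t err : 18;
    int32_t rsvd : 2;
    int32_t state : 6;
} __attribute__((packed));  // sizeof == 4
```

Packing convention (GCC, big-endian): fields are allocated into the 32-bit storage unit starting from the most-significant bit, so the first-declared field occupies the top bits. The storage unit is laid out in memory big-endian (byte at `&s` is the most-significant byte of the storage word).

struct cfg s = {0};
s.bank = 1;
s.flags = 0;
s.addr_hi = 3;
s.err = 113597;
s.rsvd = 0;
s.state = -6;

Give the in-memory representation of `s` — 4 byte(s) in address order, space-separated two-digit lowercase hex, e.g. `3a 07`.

2d bb bd 3a

bank (3b) val=1 bits=0x1 at bit 29: 0x20000000
flags (1b) val=0 bits=0x0 at bit 28: 0x20000000
addr_hi (2b) val=3 bits=0x3 at bit 26: 0x2c000000
err (18b) val=113597 bits=0x1bbbd at bit 8: 0x2dbbbd00
rsvd (2b) val=0 bits=0x0 at bit 6: 0x2dbbbd00
state (6b) val=-6 bits=0x3a at bit 0: 0x2dbbbd3a
word = 0x2dbbbd3a → big-endian bytes:
  [0]=0x2d  [1]=0xbb  [2]=0xbd  [3]=0x3a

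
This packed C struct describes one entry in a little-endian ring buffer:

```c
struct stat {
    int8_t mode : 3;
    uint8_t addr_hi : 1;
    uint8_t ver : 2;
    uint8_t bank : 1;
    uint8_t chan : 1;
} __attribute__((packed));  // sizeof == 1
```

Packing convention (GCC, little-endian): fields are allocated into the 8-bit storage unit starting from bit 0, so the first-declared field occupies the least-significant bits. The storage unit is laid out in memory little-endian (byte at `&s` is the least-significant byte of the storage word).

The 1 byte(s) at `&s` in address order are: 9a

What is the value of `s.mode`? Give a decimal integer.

2

[0]=0x9a (little-endian) → word 0x9a
mode:3 @ bit 0 → (0x9a>>0)&0x7 = 0x2  ←
addr_hi:1 @ bit 3 → (0x9a>>3)&0x1 = 0x1
ver:2 @ bit 4 → (0x9a>>4)&0x3 = 0x1
bank:1 @ bit 6 → (0x9a>>6)&0x1 = 0x0
chan:1 @ bit 7 → (0x9a>>7)&0x1 = 0x1
mode signed 3b, MSB=0: value = 2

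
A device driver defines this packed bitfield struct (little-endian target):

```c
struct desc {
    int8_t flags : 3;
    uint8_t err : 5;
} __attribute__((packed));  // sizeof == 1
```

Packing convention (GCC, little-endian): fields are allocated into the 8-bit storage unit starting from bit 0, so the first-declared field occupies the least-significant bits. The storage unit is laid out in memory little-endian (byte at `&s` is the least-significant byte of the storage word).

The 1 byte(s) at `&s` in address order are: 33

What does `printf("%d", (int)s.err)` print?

6

[0]=0x33 (little-endian) → word 0x33
flags:3 @ bit 0 → (0x33>>0)&0x7 = 0x3
err:5 @ bit 3 → (0x33>>3)&0x1f = 0x6  ←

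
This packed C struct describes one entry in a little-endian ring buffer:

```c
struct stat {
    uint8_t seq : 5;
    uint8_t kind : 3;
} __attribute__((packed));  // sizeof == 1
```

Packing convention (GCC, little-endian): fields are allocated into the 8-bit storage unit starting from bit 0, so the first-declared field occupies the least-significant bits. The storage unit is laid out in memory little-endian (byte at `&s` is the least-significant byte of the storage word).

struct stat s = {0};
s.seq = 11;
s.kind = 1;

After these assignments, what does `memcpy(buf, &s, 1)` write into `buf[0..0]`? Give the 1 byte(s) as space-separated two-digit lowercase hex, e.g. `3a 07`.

2b

[0+:5] seq=11 & 0x1f = 0xb; word=0x0b
[5+:3] kind=1 & 0x7 = 0x1; word=0x2b
word = 0x2b → little-endian bytes:
  [0]=0x2b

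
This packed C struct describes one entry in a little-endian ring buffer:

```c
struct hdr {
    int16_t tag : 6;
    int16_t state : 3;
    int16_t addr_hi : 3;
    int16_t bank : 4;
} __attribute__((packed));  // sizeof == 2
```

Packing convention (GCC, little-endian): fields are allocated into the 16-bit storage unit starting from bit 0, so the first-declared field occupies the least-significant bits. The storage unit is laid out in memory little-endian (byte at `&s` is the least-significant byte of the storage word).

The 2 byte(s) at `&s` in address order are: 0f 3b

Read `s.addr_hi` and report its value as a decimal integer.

[0]=0x0f [1]=0x3b (little-endian) → word 0x3b0f
tag:6 @ bit 0 → (0x3b0f>>0)&0x3f = 0xf
state:3 @ bit 6 → (0x3b0f>>6)&0x7 = 0x4
addr_hi:3 @ bit 9 → (0x3b0f>>9)&0x7 = 0x5  ←
bank:4 @ bit 12 → (0x3b0f>>12)&0xf = 0x3
addr_hi signed 3b, MSB=1: 5 - 8 = -3

-3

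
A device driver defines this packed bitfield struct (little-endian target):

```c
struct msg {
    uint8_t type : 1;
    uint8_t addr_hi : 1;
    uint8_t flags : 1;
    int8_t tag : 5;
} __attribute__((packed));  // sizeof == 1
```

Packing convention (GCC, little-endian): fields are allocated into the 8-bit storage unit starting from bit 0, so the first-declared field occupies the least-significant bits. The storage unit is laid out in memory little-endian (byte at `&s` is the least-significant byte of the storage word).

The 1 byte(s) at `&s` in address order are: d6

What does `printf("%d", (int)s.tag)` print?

[0]=0xd6 (little-endian) → word 0xd6
type:1 @ bit 0 → (0xd6>>0)&0x1 = 0x0
addr_hi:1 @ bit 1 → (0xd6>>1)&0x1 = 0x1
flags:1 @ bit 2 → (0xd6>>2)&0x1 = 0x1
tag:5 @ bit 3 → (0xd6>>3)&0x1f = 0x1a  ←
tag signed 5b, MSB=1: 26 - 32 = -6

-6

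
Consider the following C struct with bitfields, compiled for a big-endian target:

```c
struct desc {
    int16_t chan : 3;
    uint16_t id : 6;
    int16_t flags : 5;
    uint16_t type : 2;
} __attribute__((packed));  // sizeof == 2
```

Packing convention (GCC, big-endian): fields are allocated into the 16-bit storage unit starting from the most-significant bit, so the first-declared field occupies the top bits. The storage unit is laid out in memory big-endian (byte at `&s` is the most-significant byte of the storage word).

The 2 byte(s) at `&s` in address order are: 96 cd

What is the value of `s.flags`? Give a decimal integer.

-13

[0]=0x96 [1]=0xcd (big-endian) → word 0x96cd
chan:3 @ bit 13 → (0x96cd>>13)&0x7 = 0x4
id:6 @ bit 7 → (0x96cd>>7)&0x3f = 0x2d
flags:5 @ bit 2 → (0x96cd>>2)&0x1f = 0x13  ←
type:2 @ bit 0 → (0x96cd>>0)&0x3 = 0x1
flags signed 5b, MSB=1: 19 - 32 = -13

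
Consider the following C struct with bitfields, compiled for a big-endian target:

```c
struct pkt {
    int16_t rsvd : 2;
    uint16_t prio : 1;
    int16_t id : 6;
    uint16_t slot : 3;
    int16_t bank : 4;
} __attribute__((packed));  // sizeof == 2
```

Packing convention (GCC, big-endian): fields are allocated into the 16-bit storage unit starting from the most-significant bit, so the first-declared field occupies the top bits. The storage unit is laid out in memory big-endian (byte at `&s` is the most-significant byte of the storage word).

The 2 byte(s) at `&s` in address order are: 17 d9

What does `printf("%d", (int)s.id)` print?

-17

[0]=0x17 [1]=0xd9 (big-endian) → word 0x17d9
rsvd [14+:2] = (word>>14) & 0x3 = 0
prio [13+:1] = (word>>13) & 0x1 = 0
id [7+:6] = (word>>7) & 0x3f = 47  ←
slot [4+:3] = (word>>4) & 0x7 = 5
bank [0+:4] = (word>>0) & 0xf = 9
id signed 6b, MSB=1: 47 - 64 = -17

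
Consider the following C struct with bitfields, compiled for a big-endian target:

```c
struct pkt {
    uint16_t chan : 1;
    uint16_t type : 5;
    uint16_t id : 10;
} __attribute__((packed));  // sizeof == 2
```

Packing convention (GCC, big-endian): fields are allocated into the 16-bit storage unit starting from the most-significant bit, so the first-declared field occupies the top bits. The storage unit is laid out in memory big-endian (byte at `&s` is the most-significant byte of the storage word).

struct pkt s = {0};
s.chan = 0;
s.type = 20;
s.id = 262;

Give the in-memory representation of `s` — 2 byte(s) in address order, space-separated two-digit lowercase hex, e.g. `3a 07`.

51 06

chan:1 = 0 → 0x0 << 15 → word 0x0000
type:5 = 20 → 0x14 << 10 → word 0x5000
id:10 = 262 → 0x106 << 0 → word 0x5106
word = 0x5106 → big-endian bytes:
  [0]=0x51  [1]=0x06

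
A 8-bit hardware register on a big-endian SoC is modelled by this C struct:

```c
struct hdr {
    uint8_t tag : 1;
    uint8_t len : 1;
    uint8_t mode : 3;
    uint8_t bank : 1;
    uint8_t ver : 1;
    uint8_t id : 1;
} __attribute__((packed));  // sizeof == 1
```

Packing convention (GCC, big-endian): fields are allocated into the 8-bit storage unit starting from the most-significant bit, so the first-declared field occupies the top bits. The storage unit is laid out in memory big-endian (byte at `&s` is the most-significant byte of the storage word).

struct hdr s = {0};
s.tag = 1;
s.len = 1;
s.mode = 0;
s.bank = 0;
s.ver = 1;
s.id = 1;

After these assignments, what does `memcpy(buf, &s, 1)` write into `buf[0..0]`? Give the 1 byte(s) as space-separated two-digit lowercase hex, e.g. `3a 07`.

c3

[7+:1] tag=1 & 0x1 = 0x1; word=0x80
[6+:1] len=1 & 0x1 = 0x1; word=0xc0
[3+:3] mode=0 & 0x7 = 0x0; word=0xc0
[2+:1] bank=0 & 0x1 = 0x0; word=0xc0
[1+:1] ver=1 & 0x1 = 0x1; word=0xc2
[0+:1] id=1 & 0x1 = 0x1; word=0xc3
word = 0xc3 → big-endian bytes:
  [0]=0xc3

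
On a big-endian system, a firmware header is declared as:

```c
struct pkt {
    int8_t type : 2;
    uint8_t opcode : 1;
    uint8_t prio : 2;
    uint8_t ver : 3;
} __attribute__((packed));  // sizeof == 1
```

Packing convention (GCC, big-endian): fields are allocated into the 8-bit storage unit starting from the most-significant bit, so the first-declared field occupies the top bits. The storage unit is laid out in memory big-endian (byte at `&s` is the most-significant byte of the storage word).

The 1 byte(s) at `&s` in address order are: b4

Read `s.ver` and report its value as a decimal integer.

[0]=0xb4 (big-endian) → word 0xb4
type [6+:2] = (word>>6) & 0x3 = 2
opcode [5+:1] = (word>>5) & 0x1 = 1
prio [3+:2] = (word>>3) & 0x3 = 2
ver [0+:3] = (word>>0) & 0x7 = 4  ←

4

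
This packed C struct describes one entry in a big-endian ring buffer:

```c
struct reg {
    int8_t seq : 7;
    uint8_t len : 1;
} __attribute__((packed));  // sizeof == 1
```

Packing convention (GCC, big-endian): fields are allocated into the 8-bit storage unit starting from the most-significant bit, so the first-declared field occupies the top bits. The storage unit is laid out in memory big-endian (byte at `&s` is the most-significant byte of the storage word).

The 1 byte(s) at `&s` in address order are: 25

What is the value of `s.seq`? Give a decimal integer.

18

[0]=0x25 (big-endian) → word 0x25
seq [1+:7] = (word>>1) & 0x7f = 18  ←
len [0+:1] = (word>>0) & 0x1 = 1
seq signed 7b, MSB=0: value = 18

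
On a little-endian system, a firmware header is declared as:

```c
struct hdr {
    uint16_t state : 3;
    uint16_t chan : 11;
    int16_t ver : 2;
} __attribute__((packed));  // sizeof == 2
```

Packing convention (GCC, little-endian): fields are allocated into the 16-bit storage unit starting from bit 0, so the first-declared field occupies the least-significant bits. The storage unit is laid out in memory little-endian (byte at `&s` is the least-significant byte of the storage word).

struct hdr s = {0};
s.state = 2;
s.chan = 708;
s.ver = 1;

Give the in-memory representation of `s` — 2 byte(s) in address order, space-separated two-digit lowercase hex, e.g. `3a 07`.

state (3b) val=2 bits=0x2 at bit 0: 0x0002
chan (11b) val=708 bits=0x2c4 at bit 3: 0x1622
ver (2b) val=1 bits=0x1 at bit 14: 0x5622
word = 0x5622 → little-endian bytes:
  [0]=0x22  [1]=0x56

22 56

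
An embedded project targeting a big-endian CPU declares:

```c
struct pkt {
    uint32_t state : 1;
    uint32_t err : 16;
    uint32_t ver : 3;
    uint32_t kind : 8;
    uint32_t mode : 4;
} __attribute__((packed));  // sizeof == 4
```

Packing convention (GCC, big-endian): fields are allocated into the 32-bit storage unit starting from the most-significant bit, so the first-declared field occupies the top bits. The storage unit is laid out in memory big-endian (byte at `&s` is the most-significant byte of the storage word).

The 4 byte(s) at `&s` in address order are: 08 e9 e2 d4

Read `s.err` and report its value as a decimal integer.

[0]=0x08 [1]=0xe9 [2]=0xe2 [3]=0xd4 (big-endian) → word 0x08e9e2d4
state [31+:1] = (word>>31) & 0x1 = 0
err [15+:16] = (word>>15) & 0xffff = 4563  ←
ver [12+:3] = (word>>12) & 0x7 = 6
kind [4+:8] = (word>>4) & 0xff = 45
mode [0+:4] = (word>>0) & 0xf = 4

4563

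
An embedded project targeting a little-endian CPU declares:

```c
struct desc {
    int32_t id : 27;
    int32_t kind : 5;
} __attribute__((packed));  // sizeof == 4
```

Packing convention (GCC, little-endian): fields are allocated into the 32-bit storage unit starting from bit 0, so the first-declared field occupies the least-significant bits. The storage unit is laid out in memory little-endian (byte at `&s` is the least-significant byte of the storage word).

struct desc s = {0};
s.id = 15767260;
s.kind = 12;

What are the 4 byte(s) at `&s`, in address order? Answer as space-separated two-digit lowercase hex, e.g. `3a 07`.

dc 96 f0 60

id:27 = 15767260 → 0xf096dc << 0 → word 0x00f096dc
kind:5 = 12 → 0xc << 27 → word 0x60f096dc
word = 0x60f096dc → little-endian bytes:
  [0]=0xdc  [1]=0x96  [2]=0xf0  [3]=0x60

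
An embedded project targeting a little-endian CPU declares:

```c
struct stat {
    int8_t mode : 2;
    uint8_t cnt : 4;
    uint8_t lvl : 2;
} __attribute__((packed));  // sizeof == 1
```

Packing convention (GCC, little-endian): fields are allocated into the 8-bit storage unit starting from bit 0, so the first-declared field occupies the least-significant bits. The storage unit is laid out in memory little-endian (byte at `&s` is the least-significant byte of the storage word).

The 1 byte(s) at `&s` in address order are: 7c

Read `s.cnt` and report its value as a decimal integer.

[0]=0x7c (little-endian) → word 0x7c
mode [0+:2] = (word>>0) & 0x3 = 0
cnt [2+:4] = (word>>2) & 0xf = 15  ←
lvl [6+:2] = (word>>6) & 0x3 = 1

15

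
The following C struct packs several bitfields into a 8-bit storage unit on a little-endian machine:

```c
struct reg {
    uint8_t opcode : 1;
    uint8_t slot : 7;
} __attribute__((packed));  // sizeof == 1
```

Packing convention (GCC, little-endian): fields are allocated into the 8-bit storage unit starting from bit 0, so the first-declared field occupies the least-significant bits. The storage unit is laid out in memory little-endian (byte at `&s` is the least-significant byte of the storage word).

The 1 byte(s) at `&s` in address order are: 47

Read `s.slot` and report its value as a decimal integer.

35

[0]=0x47 (little-endian) → word 0x47
opcode:1 @ bit 0 → (0x47>>0)&0x1 = 0x1
slot:7 @ bit 1 → (0x47>>1)&0x7f = 0x23  ←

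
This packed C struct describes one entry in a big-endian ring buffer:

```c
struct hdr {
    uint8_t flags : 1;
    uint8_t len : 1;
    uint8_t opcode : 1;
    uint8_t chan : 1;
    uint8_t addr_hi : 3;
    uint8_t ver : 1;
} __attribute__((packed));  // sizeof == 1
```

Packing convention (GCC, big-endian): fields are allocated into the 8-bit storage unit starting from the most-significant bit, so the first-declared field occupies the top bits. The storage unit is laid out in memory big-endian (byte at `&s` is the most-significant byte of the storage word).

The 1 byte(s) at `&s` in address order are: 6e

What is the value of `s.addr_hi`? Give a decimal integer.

[0]=0x6e (big-endian) → word 0x6e
flags [7+:1] = (word>>7) & 0x1 = 0
len [6+:1] = (word>>6) & 0x1 = 1
opcode [5+:1] = (word>>5) & 0x1 = 1
chan [4+:1] = (word>>4) & 0x1 = 0
addr_hi [1+:3] = (word>>1) & 0x7 = 7  ←
ver [0+:1] = (word>>0) & 0x1 = 0

7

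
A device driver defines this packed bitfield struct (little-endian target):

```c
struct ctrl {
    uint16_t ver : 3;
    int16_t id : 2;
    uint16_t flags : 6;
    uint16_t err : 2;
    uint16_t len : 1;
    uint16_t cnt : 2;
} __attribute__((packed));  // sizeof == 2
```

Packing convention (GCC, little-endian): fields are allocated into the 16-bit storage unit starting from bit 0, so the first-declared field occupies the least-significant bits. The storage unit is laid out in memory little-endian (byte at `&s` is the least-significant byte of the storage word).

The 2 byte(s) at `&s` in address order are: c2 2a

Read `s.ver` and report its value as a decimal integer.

[0]=0xc2 [1]=0x2a (little-endian) → word 0x2ac2
ver:3 @ bit 0 → (0x2ac2>>0)&0x7 = 0x2  ←
id:2 @ bit 3 → (0x2ac2>>3)&0x3 = 0x0
flags:6 @ bit 5 → (0x2ac2>>5)&0x3f = 0x16
err:2 @ bit 11 → (0x2ac2>>11)&0x3 = 0x1
len:1 @ bit 13 → (0x2ac2>>13)&0x1 = 0x1
cnt:2 @ bit 14 → (0x2ac2>>14)&0x3 = 0x0

2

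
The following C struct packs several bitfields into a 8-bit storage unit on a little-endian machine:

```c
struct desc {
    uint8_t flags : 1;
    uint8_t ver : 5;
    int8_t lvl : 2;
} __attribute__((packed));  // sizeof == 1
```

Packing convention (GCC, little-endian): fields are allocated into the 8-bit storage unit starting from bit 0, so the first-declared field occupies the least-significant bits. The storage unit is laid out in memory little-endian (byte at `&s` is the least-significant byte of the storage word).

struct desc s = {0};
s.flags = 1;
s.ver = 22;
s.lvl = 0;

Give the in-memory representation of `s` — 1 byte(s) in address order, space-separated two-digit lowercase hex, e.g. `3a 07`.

flags (1b) val=1 bits=0x1 at bit 0: 0x01
ver (5b) val=22 bits=0x16 at bit 1: 0x2d
lvl (2b) val=0 bits=0x0 at bit 6: 0x2d
word = 0x2d → little-endian bytes:
  [0]=0x2d

2d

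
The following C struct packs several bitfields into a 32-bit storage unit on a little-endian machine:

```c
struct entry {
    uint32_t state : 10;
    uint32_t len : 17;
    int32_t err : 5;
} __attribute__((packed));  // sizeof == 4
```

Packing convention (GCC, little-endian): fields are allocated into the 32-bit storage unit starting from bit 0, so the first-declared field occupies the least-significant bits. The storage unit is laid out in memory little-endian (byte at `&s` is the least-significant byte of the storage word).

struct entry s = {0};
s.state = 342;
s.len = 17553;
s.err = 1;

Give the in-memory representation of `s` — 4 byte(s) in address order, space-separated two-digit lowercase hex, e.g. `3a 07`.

56 45 12 09

state:10 = 342 → 0x156 << 0 → word 0x00000156
len:17 = 17553 → 0x4491 << 10 → word 0x01124556
err:5 = 1 → 0x1 << 27 → word 0x09124556
word = 0x09124556 → little-endian bytes:
  [0]=0x56  [1]=0x45  [2]=0x12  [3]=0x09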